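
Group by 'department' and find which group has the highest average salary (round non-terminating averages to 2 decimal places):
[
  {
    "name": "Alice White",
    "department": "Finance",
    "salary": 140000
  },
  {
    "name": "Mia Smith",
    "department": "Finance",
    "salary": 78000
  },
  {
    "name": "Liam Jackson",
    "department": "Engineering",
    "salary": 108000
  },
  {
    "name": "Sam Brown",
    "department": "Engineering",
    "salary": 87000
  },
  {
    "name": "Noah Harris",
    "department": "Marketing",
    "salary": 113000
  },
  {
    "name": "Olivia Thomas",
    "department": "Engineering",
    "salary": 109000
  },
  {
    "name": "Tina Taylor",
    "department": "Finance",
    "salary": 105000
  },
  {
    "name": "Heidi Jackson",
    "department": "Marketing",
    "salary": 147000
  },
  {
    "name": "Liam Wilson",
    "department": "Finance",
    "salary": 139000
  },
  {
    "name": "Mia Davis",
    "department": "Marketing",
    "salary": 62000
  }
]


Group by: department

Groups:
  Engineering: 3 people, avg salary = 304000/3 ≈ $101333.33
  Finance: 4 people, avg salary = 462000/4 = $115500
  Marketing: 3 people, avg salary = 322000/3 ≈ $107333.33

Highest average salary: Finance ($115500)

Finance ($115500)


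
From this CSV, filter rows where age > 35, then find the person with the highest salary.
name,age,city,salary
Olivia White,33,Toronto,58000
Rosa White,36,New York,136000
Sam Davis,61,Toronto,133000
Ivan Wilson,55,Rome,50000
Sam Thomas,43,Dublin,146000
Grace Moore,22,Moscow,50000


Filter: age > 35
Sort by: salary (descending)

Filtered records (4):
  Sam Thomas, age 43, salary $146000
  Rosa White, age 36, salary $136000
  Sam Davis, age 61, salary $133000
  Ivan Wilson, age 55, salary $50000

Highest salary: Sam Thomas ($146000)

Sam Thomas


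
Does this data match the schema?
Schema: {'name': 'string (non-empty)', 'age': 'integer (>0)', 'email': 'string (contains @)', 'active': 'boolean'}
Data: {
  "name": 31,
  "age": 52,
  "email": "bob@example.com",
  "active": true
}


Validating each field against schema:
  name: FAIL (31 is not a string)
  age: OK (positive integer)
  email: OK (string with @)
  active: OK (boolean)

Result: INVALID (1 error: name)

INVALID (1 error: name)


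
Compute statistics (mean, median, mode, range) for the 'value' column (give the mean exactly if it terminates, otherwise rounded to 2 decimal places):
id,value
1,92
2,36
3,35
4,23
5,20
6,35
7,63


Data: [92, 36, 35, 23, 20, 35, 63]
Count: 7
Sum: 304
Mean: 304/7 ≈ 43.43 (rounded to 2 decimal places)
Sorted: [20, 23, 35, 35, 36, 63, 92]
Median: 35.0
Mode: 35 (2 times)
Range: 92 - 20 = 72
Min: 20, Max: 92

mean≈43.43, median=35.0, mode=35, range=72


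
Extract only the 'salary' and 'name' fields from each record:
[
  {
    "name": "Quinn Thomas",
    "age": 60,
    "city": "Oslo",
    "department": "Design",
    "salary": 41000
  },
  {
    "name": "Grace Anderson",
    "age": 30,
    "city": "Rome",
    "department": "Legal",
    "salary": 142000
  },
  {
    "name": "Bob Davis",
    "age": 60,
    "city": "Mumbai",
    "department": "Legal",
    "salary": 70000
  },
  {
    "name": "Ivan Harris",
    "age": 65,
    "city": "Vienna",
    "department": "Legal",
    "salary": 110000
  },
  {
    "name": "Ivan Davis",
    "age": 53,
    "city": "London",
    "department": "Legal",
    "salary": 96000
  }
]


Original: 5 records with fields: name, age, city, department, salary
Keep: ['salary', 'name']
Drop: ['age', 'city', 'department']
Result: 5 records, 2 fields each

[
  {
    "salary": 41000,
    "name": "Quinn Thomas"
  },
  {
    "salary": 142000,
    "name": "Grace Anderson"
  },
  {
    "salary": 70000,
    "name": "Bob Davis"
  },
  {
    "salary": 110000,
    "name": "Ivan Harris"
  },
  {
    "salary": 96000,
    "name": "Ivan Davis"
  }
]


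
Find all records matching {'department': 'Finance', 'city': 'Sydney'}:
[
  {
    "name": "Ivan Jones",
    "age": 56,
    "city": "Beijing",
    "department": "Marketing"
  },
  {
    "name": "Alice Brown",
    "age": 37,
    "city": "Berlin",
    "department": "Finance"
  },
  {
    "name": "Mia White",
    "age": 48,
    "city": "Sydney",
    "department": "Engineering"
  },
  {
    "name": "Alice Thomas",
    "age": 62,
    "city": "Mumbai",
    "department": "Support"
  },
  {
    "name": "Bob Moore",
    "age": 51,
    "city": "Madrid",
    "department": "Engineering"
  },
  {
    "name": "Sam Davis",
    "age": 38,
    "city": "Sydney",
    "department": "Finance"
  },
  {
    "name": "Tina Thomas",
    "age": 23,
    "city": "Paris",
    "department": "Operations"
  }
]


Search criteria: {'department': 'Finance', 'city': 'Sydney'}

Checking 7 records:
  Ivan Jones: {department: Marketing, city: Beijing}
  Alice Brown: {department: Finance, city: Berlin}
  Mia White: {department: Engineering, city: Sydney}
  Alice Thomas: {department: Support, city: Mumbai}
  Bob Moore: {department: Engineering, city: Madrid}
  Sam Davis: {department: Finance, city: Sydney} <-- MATCH
  Tina Thomas: {department: Operations, city: Paris}

Matches: ["Sam Davis"]

["Sam Davis"]


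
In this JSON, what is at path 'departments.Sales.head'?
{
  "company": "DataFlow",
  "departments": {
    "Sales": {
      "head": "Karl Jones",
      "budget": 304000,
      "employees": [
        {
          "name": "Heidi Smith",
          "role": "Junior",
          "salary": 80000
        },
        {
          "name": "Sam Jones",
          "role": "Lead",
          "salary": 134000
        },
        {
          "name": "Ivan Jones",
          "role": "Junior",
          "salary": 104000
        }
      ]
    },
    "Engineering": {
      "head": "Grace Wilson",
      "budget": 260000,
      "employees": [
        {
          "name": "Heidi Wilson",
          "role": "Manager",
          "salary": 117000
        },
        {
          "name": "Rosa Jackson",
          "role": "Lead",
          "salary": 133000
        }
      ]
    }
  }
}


Path: departments.Sales.head

Navigate:
  -> departments
  -> Sales
  -> head = 'Karl Jones'

Karl Jones


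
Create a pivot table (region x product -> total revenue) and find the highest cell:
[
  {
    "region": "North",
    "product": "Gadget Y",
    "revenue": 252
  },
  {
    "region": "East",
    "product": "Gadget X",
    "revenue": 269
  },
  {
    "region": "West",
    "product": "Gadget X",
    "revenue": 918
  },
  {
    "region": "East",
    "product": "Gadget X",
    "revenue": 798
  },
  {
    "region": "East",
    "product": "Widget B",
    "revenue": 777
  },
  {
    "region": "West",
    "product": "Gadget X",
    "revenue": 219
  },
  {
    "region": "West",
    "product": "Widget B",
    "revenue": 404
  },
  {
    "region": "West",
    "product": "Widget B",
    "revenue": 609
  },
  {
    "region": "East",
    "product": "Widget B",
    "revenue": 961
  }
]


Pivot: region (rows) x product (columns) -> total revenue

     Gadget X      Gadget Y      Widget B    
East          1067             0          1738  
North            0           252             0  
West          1137             0          1013  

Highest: East / Widget B = $1738

East / Widget B = $1738


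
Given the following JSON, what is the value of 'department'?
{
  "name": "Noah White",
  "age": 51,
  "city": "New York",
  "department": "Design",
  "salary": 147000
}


Looking up field 'department'
Value: Design

Design


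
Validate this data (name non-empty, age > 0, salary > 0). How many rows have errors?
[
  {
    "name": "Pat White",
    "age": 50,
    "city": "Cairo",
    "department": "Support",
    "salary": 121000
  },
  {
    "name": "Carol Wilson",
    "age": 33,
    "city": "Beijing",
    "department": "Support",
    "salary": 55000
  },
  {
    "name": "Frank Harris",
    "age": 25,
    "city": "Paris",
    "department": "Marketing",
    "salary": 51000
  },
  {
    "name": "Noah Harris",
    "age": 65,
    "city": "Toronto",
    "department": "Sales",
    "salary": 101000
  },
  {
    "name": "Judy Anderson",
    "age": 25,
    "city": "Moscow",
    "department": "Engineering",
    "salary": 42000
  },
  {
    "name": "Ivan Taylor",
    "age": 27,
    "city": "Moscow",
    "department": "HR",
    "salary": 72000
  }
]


Validating 6 records:
Rules: name non-empty, age > 0, salary > 0

  Row 1 (Pat White): OK
  Row 2 (Carol Wilson): OK
  Row 3 (Frank Harris): OK
  Row 4 (Noah Harris): OK
  Row 5 (Judy Anderson): OK
  Row 6 (Ivan Taylor): OK

Total errors: 0

0 errors


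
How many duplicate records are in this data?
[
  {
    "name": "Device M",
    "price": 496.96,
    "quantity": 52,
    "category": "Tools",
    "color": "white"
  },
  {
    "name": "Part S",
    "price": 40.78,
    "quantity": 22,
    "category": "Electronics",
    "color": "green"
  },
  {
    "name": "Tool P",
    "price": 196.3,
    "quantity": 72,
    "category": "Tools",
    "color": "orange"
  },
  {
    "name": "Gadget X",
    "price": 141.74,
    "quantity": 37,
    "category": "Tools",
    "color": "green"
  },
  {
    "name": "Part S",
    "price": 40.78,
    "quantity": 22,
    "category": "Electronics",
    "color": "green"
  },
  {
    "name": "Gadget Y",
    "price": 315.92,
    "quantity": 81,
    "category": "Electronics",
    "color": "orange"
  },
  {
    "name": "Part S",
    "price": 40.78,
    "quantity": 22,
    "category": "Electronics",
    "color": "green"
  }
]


Checking 7 records for duplicates:

  Row 1: Device M ($496.96, qty 52)
  Row 2: Part S ($40.78, qty 22)
  Row 3: Tool P ($196.3, qty 72)
  Row 4: Gadget X ($141.74, qty 37)
  Row 5: Part S ($40.78, qty 22) <-- DUPLICATE
  Row 6: Gadget Y ($315.92, qty 81)
  Row 7: Part S ($40.78, qty 22) <-- DUPLICATE

Duplicates found: 2
Unique records: 5

2 duplicates, 5 unique


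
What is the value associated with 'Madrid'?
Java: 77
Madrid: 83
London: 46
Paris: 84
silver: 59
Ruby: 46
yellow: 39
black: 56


Looking up key 'Madrid'
Value: 83

83


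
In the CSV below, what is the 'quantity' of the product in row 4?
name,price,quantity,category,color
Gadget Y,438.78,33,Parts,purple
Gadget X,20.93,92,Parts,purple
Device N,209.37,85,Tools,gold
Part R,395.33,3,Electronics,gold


Query: Row 4 ('Part R'), column 'quantity'
Value: 3

3


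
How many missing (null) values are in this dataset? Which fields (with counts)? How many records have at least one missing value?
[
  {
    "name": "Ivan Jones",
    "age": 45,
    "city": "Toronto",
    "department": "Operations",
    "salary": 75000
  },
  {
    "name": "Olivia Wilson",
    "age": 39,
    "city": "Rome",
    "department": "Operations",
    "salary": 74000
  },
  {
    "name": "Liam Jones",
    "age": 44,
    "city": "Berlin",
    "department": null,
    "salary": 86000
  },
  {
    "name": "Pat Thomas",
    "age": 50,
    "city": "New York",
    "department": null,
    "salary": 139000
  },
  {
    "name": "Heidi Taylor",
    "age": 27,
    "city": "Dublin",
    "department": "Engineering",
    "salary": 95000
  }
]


Checking for missing (null) values in 5 records:

  Ivan Jones: complete
  Olivia Wilson: complete
  Liam Jones: department
  Pat Thomas: department
  Heidi Taylor: complete

Per field:
  name: 0 missing
  age: 0 missing
  city: 0 missing
  department: 2 missing
  salary: 0 missing

Total missing values: 2
Records with any missing: 2

2 missing values (department: 2); 2 incomplete records


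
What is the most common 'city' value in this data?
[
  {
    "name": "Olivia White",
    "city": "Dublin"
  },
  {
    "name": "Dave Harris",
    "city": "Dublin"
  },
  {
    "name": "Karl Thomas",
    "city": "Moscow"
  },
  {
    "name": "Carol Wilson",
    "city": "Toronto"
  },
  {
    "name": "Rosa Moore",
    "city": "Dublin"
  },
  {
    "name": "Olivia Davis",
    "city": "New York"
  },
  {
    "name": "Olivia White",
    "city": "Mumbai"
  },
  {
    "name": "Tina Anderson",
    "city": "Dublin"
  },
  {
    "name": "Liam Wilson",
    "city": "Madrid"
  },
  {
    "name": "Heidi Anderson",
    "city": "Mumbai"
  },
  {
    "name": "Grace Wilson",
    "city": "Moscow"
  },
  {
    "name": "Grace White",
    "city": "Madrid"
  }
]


Counting 'city' values across 12 records:

  Dublin: 4 ####
  Moscow: 2 ##
  Mumbai: 2 ##
  Madrid: 2 ##
  Toronto: 1 #
  New York: 1 #

Most common: Dublin (4 times)

Dublin (4 times)


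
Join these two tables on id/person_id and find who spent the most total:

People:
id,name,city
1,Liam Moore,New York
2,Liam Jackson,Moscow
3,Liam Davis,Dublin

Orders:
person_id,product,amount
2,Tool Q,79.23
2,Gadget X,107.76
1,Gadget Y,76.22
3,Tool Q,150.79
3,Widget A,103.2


Join on: people.id = orders.person_id

Joined rows:
  Liam Jackson (Moscow) bought Tool Q for $79.23
  Liam Jackson (Moscow) bought Gadget X for $107.76
  Liam Moore (New York) bought Gadget Y for $76.22
  Liam Davis (Dublin) bought Tool Q for $150.79
  Liam Davis (Dublin) bought Widget A for $103.2

Total per person:
  Liam Davis: $253.99
  Liam Jackson: $186.99
  Liam Moore: $76.22

Top spender: Liam Davis ($253.99)

Liam Davis ($253.99)


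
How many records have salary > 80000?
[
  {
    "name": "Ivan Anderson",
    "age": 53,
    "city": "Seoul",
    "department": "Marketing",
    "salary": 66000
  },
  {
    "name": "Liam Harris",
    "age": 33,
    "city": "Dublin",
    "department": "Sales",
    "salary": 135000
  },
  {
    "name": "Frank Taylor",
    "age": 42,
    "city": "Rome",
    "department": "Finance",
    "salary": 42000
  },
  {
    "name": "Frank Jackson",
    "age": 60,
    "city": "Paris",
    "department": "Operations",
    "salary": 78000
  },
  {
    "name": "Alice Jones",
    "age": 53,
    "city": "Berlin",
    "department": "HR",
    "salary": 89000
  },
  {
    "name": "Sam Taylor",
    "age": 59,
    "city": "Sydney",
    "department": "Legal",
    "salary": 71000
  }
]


Data: 6 records
Condition: salary > 80000

Checking each record:
  Ivan Anderson: 66000
  Liam Harris: 135000 MATCH
  Frank Taylor: 42000
  Frank Jackson: 78000
  Alice Jones: 89000 MATCH
  Sam Taylor: 71000

Count: 2

2


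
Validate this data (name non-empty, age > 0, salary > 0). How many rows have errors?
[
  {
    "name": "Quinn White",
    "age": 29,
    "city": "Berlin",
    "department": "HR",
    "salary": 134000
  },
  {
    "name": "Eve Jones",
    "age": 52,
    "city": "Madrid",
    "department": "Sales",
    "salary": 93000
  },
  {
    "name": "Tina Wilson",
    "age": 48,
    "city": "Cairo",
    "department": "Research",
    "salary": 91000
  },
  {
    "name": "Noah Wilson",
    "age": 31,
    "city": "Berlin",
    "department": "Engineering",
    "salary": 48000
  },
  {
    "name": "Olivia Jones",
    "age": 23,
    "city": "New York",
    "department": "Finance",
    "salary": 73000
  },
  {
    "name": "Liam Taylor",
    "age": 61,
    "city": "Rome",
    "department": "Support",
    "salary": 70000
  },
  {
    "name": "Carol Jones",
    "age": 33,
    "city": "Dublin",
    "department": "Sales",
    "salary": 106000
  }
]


Validating 7 records:
Rules: name non-empty, age > 0, salary > 0

  Row 1 (Quinn White): OK
  Row 2 (Eve Jones): OK
  Row 3 (Tina Wilson): OK
  Row 4 (Noah Wilson): OK
  Row 5 (Olivia Jones): OK
  Row 6 (Liam Taylor): OK
  Row 7 (Carol Jones): OK

Total errors: 0

0 errors


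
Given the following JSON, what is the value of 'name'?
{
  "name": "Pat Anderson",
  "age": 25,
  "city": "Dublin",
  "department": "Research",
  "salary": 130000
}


Looking up field 'name'
Value: Pat Anderson

Pat Anderson


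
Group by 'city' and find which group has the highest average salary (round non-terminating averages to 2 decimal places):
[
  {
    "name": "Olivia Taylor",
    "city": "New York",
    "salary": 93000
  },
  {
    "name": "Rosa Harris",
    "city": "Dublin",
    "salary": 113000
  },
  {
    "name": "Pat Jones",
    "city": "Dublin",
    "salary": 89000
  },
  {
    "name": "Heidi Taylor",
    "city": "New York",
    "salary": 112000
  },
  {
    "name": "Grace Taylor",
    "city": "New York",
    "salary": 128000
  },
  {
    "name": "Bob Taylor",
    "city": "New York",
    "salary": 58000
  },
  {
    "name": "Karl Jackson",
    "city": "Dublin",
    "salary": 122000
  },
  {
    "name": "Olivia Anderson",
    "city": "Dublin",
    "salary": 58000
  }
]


Group by: city

Groups:
  Dublin: 4 people, avg salary = 382000/4 = $95500
  New York: 4 people, avg salary = 391000/4 = $97750

Highest average salary: New York ($97750)

New York ($97750)


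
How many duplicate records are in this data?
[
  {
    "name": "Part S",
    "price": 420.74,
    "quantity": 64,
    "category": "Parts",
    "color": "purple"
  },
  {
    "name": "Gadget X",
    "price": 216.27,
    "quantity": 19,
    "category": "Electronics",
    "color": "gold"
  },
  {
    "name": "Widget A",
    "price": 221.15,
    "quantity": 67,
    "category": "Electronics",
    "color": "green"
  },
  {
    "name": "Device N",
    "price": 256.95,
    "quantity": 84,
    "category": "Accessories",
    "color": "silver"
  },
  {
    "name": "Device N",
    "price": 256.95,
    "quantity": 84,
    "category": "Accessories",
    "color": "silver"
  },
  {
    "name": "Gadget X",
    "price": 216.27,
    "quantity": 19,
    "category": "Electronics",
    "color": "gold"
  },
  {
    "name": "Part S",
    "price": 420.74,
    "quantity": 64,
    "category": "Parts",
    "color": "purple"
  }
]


Checking 7 records for duplicates:

  Row 1: Part S ($420.74, qty 64)
  Row 2: Gadget X ($216.27, qty 19)
  Row 3: Widget A ($221.15, qty 67)
  Row 4: Device N ($256.95, qty 84)
  Row 5: Device N ($256.95, qty 84) <-- DUPLICATE
  Row 6: Gadget X ($216.27, qty 19) <-- DUPLICATE
  Row 7: Part S ($420.74, qty 64) <-- DUPLICATE

Duplicates found: 3
Unique records: 4

3 duplicates, 4 unique


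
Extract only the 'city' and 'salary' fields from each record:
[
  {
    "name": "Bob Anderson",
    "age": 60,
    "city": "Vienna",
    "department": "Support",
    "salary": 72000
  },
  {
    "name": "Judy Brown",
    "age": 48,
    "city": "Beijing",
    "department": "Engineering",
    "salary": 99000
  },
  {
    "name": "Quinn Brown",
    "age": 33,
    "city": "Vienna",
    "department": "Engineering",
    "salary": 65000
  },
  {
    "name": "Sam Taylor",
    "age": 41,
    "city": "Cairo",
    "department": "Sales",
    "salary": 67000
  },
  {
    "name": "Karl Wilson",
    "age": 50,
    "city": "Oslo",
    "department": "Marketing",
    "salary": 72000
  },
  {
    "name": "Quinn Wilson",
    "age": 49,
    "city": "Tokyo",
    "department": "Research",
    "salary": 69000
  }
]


Original: 6 records with fields: name, age, city, department, salary
Keep: ['city', 'salary']
Drop: ['name', 'age', 'department']
Result: 6 records, 2 fields each

[
  {
    "city": "Vienna",
    "salary": 72000
  },
  {
    "city": "Beijing",
    "salary": 99000
  },
  {
    "city": "Vienna",
    "salary": 65000
  },
  {
    "city": "Cairo",
    "salary": 67000
  },
  {
    "city": "Oslo",
    "salary": 72000
  },
  {
    "city": "Tokyo",
    "salary": 69000
  }
]


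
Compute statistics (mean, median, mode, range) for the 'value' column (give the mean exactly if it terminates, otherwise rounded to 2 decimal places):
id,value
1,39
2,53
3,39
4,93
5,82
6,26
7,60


Data: [39, 53, 39, 93, 82, 26, 60]
Count: 7
Sum: 392
Mean: 392/7 = 56
Sorted: [26, 39, 39, 53, 60, 82, 93]
Median: 53.0
Mode: 39 (2 times)
Range: 93 - 26 = 67
Min: 26, Max: 93

mean=56, median=53.0, mode=39, range=67


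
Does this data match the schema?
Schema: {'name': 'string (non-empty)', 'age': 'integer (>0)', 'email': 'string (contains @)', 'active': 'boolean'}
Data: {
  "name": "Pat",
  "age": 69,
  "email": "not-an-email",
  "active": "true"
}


Validating each field against schema:
  name: OK (non-empty string)
  age: OK (positive integer)
  email: FAIL ("not-an-email" does not contain @)
  active: FAIL ("true" is not a boolean)

Result: INVALID (2 errors: email, active)

INVALID (2 errors: email, active)


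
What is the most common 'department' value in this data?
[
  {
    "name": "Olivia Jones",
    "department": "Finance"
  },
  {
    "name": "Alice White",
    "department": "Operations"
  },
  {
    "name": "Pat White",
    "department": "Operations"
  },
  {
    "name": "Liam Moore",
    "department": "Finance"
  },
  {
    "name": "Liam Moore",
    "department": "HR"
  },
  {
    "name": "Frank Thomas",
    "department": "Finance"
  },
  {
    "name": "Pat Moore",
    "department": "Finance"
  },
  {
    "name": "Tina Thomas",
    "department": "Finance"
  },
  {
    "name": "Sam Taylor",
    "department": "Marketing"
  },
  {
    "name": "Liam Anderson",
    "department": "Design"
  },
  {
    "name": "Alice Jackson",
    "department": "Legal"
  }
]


Counting 'department' values across 11 records:

  Finance: 5 #####
  Operations: 2 ##
  HR: 1 #
  Marketing: 1 #
  Design: 1 #
  Legal: 1 #

Most common: Finance (5 times)

Finance (5 times)


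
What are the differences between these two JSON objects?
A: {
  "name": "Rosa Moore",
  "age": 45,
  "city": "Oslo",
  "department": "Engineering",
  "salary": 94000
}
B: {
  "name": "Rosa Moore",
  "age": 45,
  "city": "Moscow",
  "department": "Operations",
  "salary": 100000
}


Comparing each field (in key order):
  name: same
  age: same
  city: DIFFERENT
  department: DIFFERENT
  salary: DIFFERENT
Differences:
  city: Oslo -> Moscow
  department: Engineering -> Operations
  salary: 94000 -> 100000

3 field(s) changed

3 changes: city, department, salary


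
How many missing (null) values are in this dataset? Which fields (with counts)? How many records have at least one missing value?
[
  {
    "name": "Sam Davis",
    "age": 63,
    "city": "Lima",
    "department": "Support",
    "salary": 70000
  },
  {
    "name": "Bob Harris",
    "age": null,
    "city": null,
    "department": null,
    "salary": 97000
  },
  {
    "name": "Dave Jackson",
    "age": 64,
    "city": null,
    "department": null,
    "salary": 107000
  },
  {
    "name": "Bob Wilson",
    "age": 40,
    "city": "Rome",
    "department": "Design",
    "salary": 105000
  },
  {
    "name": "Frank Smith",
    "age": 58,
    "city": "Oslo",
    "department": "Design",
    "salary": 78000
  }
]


Checking for missing (null) values in 5 records:

  Sam Davis: complete
  Bob Harris: age, city, department
  Dave Jackson: city, department
  Bob Wilson: complete
  Frank Smith: complete

Per field:
  name: 0 missing
  age: 1 missing
  city: 2 missing
  department: 2 missing
  salary: 0 missing

Total missing values: 5
Records with any missing: 2

5 missing values (age: 1, city: 2, department: 2); 2 incomplete records


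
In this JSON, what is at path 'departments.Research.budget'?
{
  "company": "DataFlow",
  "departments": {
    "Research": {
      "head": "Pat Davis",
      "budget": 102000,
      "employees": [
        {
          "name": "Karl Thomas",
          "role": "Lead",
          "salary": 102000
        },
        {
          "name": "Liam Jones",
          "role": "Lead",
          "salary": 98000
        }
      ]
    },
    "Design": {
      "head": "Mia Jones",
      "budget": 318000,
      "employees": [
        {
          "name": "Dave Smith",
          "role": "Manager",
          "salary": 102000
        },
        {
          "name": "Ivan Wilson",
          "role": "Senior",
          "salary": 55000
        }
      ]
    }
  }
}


Path: departments.Research.budget

Navigate:
  -> departments
  -> Research
  -> budget = 102000

102000


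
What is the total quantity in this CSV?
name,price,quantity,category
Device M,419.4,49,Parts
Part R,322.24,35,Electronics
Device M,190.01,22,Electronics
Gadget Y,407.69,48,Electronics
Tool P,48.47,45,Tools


Computing total quantity:
Values: [49, 35, 22, 48, 45]
Sum = 199

199


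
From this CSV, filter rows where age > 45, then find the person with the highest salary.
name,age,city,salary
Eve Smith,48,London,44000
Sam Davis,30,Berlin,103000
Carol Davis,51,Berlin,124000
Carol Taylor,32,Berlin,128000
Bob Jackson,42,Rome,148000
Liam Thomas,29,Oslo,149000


Filter: age > 45
Sort by: salary (descending)

Filtered records (2):
  Carol Davis, age 51, salary $124000
  Eve Smith, age 48, salary $44000

Highest salary: Carol Davis ($124000)

Carol Davis


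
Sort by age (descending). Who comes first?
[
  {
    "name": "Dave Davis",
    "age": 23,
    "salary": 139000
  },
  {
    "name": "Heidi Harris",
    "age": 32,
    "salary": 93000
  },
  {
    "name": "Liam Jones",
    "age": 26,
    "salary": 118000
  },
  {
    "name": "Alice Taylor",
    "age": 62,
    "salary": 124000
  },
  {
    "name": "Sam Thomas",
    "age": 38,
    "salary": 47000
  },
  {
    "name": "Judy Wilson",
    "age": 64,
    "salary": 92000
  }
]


Sort by: age (descending)

Sorted order:
  1. Judy Wilson (age = 64)
  2. Alice Taylor (age = 62)
  3. Sam Thomas (age = 38)
  4. Heidi Harris (age = 32)
  5. Liam Jones (age = 26)
  6. Dave Davis (age = 23)

First: Judy Wilson

Judy Wilson


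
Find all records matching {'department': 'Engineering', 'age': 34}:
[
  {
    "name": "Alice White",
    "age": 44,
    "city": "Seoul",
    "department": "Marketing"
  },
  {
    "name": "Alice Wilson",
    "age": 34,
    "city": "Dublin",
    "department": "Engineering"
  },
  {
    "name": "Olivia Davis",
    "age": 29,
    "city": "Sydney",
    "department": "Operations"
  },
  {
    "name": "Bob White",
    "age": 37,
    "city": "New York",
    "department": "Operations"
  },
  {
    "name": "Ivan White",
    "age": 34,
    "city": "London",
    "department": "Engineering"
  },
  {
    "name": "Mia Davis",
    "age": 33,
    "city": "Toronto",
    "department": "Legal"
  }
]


Search criteria: {'department': 'Engineering', 'age': 34}

Checking 6 records:
  Alice White: {department: Marketing, age: 44}
  Alice Wilson: {department: Engineering, age: 34} <-- MATCH
  Olivia Davis: {department: Operations, age: 29}
  Bob White: {department: Operations, age: 37}
  Ivan White: {department: Engineering, age: 34} <-- MATCH
  Mia Davis: {department: Legal, age: 33}

Matches: ["Alice Wilson", "Ivan White"]

["Alice Wilson", "Ivan White"]


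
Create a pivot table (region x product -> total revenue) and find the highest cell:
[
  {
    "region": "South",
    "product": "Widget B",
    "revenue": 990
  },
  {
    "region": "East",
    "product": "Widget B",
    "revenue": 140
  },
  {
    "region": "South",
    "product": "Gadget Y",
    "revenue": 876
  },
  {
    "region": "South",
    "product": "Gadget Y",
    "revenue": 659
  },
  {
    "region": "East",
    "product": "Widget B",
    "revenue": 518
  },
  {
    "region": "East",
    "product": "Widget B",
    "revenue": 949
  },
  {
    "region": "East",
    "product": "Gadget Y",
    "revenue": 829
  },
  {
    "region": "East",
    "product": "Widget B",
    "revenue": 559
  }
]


Pivot: region (rows) x product (columns) -> total revenue

     Gadget Y      Widget B    
East           829          2166  
South         1535           990  

Highest: East / Widget B = $2166

East / Widget B = $2166


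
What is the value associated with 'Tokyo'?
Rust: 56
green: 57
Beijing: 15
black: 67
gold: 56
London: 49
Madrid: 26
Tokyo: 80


Looking up key 'Tokyo'
Value: 80

80


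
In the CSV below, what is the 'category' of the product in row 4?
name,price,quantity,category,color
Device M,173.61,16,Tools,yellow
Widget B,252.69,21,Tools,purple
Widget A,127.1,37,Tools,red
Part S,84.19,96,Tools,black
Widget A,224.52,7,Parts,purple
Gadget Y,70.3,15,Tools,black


Query: Row 4 ('Part S'), column 'category'
Value: Tools

Tools


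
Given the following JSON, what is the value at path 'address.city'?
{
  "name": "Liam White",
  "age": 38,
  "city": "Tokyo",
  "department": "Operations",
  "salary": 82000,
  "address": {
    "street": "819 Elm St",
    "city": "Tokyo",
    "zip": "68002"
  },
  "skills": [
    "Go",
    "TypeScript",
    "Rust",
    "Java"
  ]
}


Query: address.city
Path: address -> city
Value: Tokyo

Tokyo


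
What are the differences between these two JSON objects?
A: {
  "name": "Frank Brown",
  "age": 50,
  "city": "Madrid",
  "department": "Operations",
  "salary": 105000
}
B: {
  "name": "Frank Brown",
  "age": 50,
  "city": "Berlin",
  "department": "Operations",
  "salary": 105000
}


Comparing each field (in key order):
  name: same
  age: same
  city: DIFFERENT
  department: same
  salary: same
Differences:
  city: Madrid -> Berlin

1 field(s) changed

1 change: city


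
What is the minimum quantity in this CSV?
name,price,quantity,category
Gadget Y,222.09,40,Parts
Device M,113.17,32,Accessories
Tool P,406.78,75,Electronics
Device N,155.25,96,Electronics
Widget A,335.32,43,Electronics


Computing minimum quantity:
Values: [40, 32, 75, 96, 43]
Min = 32

32


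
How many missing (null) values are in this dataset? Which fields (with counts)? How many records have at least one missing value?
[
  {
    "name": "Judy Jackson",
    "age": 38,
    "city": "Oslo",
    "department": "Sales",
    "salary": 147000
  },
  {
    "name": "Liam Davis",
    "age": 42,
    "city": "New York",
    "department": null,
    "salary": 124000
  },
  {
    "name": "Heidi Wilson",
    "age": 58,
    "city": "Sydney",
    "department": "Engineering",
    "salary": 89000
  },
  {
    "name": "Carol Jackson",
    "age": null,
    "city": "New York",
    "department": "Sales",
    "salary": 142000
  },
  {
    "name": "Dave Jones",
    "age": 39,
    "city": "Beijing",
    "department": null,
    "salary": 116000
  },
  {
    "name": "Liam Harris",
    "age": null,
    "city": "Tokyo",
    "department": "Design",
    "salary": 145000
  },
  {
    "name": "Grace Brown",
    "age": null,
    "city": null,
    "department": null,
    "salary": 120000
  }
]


Checking for missing (null) values in 7 records:

  Judy Jackson: complete
  Liam Davis: department
  Heidi Wilson: complete
  Carol Jackson: age
  Dave Jones: department
  Liam Harris: age
  Grace Brown: age, city, department

Per field:
  name: 0 missing
  age: 3 missing
  city: 1 missing
  department: 3 missing
  salary: 0 missing

Total missing values: 7
Records with any missing: 5

7 missing values (age: 3, city: 1, department: 3); 5 incomplete records


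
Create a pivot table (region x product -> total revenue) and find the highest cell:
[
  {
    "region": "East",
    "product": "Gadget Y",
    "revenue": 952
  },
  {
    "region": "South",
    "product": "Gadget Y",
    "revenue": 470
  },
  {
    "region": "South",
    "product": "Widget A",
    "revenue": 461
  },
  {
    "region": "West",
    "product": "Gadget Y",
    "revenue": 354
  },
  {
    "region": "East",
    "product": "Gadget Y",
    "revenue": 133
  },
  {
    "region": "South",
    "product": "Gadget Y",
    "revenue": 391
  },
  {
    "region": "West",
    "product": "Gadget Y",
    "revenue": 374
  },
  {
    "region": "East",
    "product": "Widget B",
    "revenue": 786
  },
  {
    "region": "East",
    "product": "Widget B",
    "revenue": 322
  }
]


Pivot: region (rows) x product (columns) -> total revenue

     Gadget Y      Widget A      Widget B    
East          1085             0          1108  
South          861           461             0  
West           728             0             0  

Highest: East / Widget B = $1108

East / Widget B = $1108


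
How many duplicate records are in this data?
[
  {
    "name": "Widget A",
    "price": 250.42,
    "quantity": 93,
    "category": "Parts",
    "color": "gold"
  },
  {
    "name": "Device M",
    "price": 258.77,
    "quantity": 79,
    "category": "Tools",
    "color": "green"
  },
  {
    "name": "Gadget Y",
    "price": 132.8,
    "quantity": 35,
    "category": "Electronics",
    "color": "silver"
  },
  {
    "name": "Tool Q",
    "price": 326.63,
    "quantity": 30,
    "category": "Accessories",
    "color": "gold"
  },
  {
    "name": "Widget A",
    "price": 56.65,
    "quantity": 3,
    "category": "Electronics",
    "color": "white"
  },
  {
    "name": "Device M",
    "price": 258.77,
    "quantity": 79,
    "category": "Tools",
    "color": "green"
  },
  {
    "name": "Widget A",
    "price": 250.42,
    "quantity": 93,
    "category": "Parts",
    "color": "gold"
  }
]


Checking 7 records for duplicates:

  Row 1: Widget A ($250.42, qty 93)
  Row 2: Device M ($258.77, qty 79)
  Row 3: Gadget Y ($132.8, qty 35)
  Row 4: Tool Q ($326.63, qty 30)
  Row 5: Widget A ($56.65, qty 3)
  Row 6: Device M ($258.77, qty 79) <-- DUPLICATE
  Row 7: Widget A ($250.42, qty 93) <-- DUPLICATE

Duplicates found: 2
Unique records: 5

2 duplicates, 5 unique


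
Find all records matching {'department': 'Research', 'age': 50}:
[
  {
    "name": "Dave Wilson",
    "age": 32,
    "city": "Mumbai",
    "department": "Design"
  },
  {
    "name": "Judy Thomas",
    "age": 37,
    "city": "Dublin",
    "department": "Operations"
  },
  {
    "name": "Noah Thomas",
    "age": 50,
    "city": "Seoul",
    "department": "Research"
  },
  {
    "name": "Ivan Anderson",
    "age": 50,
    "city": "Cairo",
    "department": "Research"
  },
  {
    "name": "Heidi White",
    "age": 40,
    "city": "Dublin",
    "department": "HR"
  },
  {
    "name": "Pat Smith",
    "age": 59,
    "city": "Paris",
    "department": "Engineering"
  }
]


Search criteria: {'department': 'Research', 'age': 50}

Checking 6 records:
  Dave Wilson: {department: Design, age: 32}
  Judy Thomas: {department: Operations, age: 37}
  Noah Thomas: {department: Research, age: 50} <-- MATCH
  Ivan Anderson: {department: Research, age: 50} <-- MATCH
  Heidi White: {department: HR, age: 40}
  Pat Smith: {department: Engineering, age: 59}

Matches: ["Noah Thomas", "Ivan Anderson"]

["Noah Thomas", "Ivan Anderson"]


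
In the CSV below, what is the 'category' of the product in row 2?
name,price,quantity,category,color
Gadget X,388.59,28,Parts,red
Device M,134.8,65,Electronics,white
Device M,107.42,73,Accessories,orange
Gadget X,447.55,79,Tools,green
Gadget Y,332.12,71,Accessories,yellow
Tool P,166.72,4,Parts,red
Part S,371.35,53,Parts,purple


Query: Row 2 ('Device M'), column 'category'
Value: Electronics

Electronics


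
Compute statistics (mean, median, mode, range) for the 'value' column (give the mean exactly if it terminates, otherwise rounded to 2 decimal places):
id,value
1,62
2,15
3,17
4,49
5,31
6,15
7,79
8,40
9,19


Data: [62, 15, 17, 49, 31, 15, 79, 40, 19]
Count: 9
Sum: 327
Mean: 327/9 ≈ 36.33 (rounded to 2 decimal places)
Sorted: [15, 15, 17, 19, 31, 40, 49, 62, 79]
Median: 31.0
Mode: 15 (2 times)
Range: 79 - 15 = 64
Min: 15, Max: 79

mean≈36.33, median=31.0, mode=15, range=64


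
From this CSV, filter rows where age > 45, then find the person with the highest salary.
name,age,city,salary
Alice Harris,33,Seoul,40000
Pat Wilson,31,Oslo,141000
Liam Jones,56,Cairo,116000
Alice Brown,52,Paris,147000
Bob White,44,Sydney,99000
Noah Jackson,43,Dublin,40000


Filter: age > 45
Sort by: salary (descending)

Filtered records (2):
  Alice Brown, age 52, salary $147000
  Liam Jones, age 56, salary $116000

Highest salary: Alice Brown ($147000)

Alice Brown


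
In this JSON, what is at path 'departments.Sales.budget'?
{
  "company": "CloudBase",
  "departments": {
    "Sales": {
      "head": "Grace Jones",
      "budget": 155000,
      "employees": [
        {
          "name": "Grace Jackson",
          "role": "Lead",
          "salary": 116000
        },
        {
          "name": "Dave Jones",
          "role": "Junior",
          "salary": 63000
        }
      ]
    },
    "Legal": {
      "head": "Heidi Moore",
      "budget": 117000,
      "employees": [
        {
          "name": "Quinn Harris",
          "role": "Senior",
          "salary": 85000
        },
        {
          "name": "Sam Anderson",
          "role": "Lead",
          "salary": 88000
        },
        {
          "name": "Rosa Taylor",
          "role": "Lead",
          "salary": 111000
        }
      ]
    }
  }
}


Path: departments.Sales.budget

Navigate:
  -> departments
  -> Sales
  -> budget = 155000

155000


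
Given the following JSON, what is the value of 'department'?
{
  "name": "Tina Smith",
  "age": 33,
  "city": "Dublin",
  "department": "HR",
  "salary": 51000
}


Looking up field 'department'
Value: HR

HR


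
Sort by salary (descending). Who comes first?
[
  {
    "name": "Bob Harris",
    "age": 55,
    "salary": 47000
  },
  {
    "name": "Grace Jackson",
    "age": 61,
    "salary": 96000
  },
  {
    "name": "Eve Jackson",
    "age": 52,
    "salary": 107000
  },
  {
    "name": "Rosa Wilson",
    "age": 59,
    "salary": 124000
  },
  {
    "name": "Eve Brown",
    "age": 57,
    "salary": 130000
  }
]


Sort by: salary (descending)

Sorted order:
  1. Eve Brown (salary = 130000)
  2. Rosa Wilson (salary = 124000)
  3. Eve Jackson (salary = 107000)
  4. Grace Jackson (salary = 96000)
  5. Bob Harris (salary = 47000)

First: Eve Brown

Eve Brown


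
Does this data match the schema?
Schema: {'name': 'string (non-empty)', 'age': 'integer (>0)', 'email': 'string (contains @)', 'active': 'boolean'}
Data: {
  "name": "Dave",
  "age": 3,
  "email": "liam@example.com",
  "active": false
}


Validating each field against schema:
  name: OK (non-empty string)
  age: OK (positive integer)
  email: OK (string with @)
  active: OK (boolean)

Result: VALID

VALID


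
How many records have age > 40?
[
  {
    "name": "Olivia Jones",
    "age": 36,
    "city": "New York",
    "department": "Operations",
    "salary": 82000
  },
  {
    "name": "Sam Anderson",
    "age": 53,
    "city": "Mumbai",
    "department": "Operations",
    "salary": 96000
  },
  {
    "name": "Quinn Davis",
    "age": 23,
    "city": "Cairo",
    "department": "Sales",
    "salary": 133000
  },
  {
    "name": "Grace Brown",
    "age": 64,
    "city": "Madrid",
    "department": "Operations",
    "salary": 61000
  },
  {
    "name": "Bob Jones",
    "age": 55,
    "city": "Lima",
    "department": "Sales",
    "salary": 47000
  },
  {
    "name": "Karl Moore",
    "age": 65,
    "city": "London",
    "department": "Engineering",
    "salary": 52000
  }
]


Data: 6 records
Condition: age > 40

Checking each record:
  Olivia Jones: 36
  Sam Anderson: 53 MATCH
  Quinn Davis: 23
  Grace Brown: 64 MATCH
  Bob Jones: 55 MATCH
  Karl Moore: 65 MATCH

Count: 4

4


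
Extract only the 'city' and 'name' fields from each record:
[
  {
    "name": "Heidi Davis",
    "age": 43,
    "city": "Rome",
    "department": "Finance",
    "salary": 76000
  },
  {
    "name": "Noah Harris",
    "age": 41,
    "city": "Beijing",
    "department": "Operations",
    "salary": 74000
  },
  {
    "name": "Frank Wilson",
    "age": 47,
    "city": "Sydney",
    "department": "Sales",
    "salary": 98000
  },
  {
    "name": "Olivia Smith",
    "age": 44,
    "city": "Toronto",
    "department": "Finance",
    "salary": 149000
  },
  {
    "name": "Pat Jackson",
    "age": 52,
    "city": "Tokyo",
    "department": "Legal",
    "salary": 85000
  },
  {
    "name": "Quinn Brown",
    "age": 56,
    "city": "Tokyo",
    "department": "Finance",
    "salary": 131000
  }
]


Original: 6 records with fields: name, age, city, department, salary
Keep: ['city', 'name']
Drop: ['age', 'department', 'salary']
Result: 6 records, 2 fields each

[
  {
    "city": "Rome",
    "name": "Heidi Davis"
  },
  {
    "city": "Beijing",
    "name": "Noah Harris"
  },
  {
    "city": "Sydney",
    "name": "Frank Wilson"
  },
  {
    "city": "Toronto",
    "name": "Olivia Smith"
  },
  {
    "city": "Tokyo",
    "name": "Pat Jackson"
  },
  {
    "city": "Tokyo",
    "name": "Quinn Brown"
  }
]


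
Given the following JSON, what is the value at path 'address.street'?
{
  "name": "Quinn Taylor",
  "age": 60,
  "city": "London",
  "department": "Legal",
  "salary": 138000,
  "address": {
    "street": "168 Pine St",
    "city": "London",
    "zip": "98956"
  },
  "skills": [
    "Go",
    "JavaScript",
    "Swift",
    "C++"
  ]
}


Query: address.street
Path: address -> street
Value: 168 Pine St

168 Pine St


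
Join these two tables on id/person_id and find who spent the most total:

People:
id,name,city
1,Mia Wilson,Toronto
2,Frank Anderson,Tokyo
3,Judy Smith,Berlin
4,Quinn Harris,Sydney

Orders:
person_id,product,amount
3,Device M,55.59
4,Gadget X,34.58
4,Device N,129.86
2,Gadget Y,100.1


Join on: people.id = orders.person_id

Joined rows:
  Judy Smith (Berlin) bought Device M for $55.59
  Quinn Harris (Sydney) bought Gadget X for $34.58
  Quinn Harris (Sydney) bought Device N for $129.86
  Frank Anderson (Tokyo) bought Gadget Y for $100.1

Total per person:
  Quinn Harris: $164.44
  Frank Anderson: $100.10
  Judy Smith: $55.59

Top spender: Quinn Harris ($164.44)

Quinn Harris ($164.44)
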